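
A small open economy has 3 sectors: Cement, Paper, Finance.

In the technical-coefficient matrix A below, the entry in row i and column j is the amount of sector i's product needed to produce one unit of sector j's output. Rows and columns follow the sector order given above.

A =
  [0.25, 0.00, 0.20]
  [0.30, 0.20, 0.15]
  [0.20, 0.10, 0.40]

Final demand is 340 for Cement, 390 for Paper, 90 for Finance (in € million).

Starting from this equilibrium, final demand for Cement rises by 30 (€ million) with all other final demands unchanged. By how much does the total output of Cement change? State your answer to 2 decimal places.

Δx_C = 44.89

I − A =
  [   0.75     0.00    -0.20]
  [  -0.30     0.80    -0.15]
  [  -0.20    -0.10     0.60]
Cofactors of I−A, C_ij = (−1)^(i+j)·(minor ij) (rows/columns in the sector order above):
  C_11 = (0.80)(0.60) − (-0.15)(-0.10) = 0.4650
  C_12 = −[(-0.30)(0.60) − (-0.15)(-0.20)] = 0.2100
  C_13 = (-0.30)(-0.10) − (0.80)(-0.20) = 0.1900
  C_21 = −[(0.00)(0.60) − (-0.20)(-0.10)] = 0.0200
  C_22 = (0.75)(0.60) − (-0.20)(-0.20) = 0.4100
  C_23 = −[(0.75)(-0.10) − (0.00)(-0.20)] = 0.0750
  C_31 = (0.00)(-0.15) − (-0.20)(0.80) = 0.1600
  C_32 = −[(0.75)(-0.15) − (-0.20)(-0.30)] = 0.1725
  C_33 = (0.75)(0.80) − (0.00)(-0.30) = 0.6000
det(I−A) = Σ_j (I−A)_1j·C_1j = (0.75)(0.4650) + (0.00)(0.2100) + (-0.20)(0.1900) = 0.31075
adj(I−A) = Cᵀ =
  [ 0.4650   0.0200   0.1600]
  [ 0.2100   0.4100   0.1725]
  [ 0.1900   0.0750   0.6000]
(I − A)⁻¹ = adj(I−A) / det(I−A) ≈
  [   1.4964     0.0644     0.5149]
  [   0.6758     1.3194     0.5551]
  [   0.6114     0.2414     1.9308]
Δx = (I − A)⁻¹ Δd with Δd having +30 in the Cement component and 0 elsewhere.
So Δx_C = L_CC · (+30), where L_CC = adj(I−A)_CC / det(I−A) = 0.4650 / 0.31075.
Δx_C = 0.4650 × (+30) / 0.31075 = 13.95 / 0.31075 ≈ 44.89.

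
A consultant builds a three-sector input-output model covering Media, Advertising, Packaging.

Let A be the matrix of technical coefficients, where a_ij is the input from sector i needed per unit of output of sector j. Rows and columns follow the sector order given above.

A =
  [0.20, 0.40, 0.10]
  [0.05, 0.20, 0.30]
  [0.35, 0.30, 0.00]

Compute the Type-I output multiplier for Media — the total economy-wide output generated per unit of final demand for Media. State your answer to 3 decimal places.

I − A =
  [   0.80    -0.40    -0.10]
  [  -0.05     0.80    -0.30]
  [  -0.35    -0.30     1.00]
Cofactors of I−A, C_ij = (−1)^(i+j)·(minor ij) (rows/columns in the sector order above):
  C_11 = (0.80)(1.00) − (-0.30)(-0.30) = 0.7100
  C_12 = −[(-0.05)(1.00) − (-0.30)(-0.35)] = 0.1550
  C_13 = (-0.05)(-0.30) − (0.80)(-0.35) = 0.2950
  C_21 = −[(-0.40)(1.00) − (-0.10)(-0.30)] = 0.4300
  C_22 = (0.80)(1.00) − (-0.10)(-0.35) = 0.7650
  C_23 = −[(0.80)(-0.30) − (-0.40)(-0.35)] = 0.3800
  C_31 = (-0.40)(-0.30) − (-0.10)(0.80) = 0.2000
  C_32 = −[(0.80)(-0.30) − (-0.10)(-0.05)] = 0.2450
  C_33 = (0.80)(0.80) − (-0.40)(-0.05) = 0.6200
det(I−A) = Σ_j (I−A)_1j·C_1j = (0.80)(0.7100) + (-0.40)(0.1550) + (-0.10)(0.2950) = 0.4765
adj(I−A) = Cᵀ =
  [ 0.7100   0.4300   0.2000]
  [ 0.1550   0.7650   0.2450]
  [ 0.2950   0.3800   0.6200]
(I − A)⁻¹ = adj(I−A) / det(I−A) ≈
  [   1.4900     0.9024     0.4197]
  [   0.3253     1.6055     0.5142]
  [   0.6191     0.7975     1.3012]
The output multiplier for sector j is the column-j sum of the Leontief inverse (I − A)⁻¹ = adj(I−A) / det(I−A).
Column M of adj(I−A): (0.7100, 0.1550, 0.2950); det(I−A) = 0.4765.
m_M = (0.7100 + 0.1550 + 0.2950) / 0.4765 = 1.16 / 0.4765 ≈ 2.434.

m_M = 2.434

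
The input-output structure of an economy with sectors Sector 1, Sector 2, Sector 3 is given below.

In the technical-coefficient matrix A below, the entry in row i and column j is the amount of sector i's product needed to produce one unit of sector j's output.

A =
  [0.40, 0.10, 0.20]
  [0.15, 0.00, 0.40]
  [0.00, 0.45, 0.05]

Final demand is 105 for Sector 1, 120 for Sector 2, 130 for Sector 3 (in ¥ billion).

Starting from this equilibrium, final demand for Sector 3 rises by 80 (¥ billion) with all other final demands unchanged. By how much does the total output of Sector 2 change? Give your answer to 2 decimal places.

Δx_2 = 49.74

I − A =
  [   0.60    -0.10    -0.20]
  [  -0.15     1.00    -0.40]
  [   0.00    -0.45     0.95]
Cofactors of I−A, C_ij = (−1)^(i+j)·(minor ij) (rows/columns in the sector order above):
  C_11 = (1.00)(0.95) − (-0.40)(-0.45) = 0.7700
  C_12 = −[(-0.15)(0.95) − (-0.40)(0.00)] = 0.1425
  C_13 = (-0.15)(-0.45) − (1.00)(0.00) = 0.0675
  C_21 = −[(-0.10)(0.95) − (-0.20)(-0.45)] = 0.1850
  C_22 = (0.60)(0.95) − (-0.20)(0.00) = 0.5700
  C_23 = −[(0.60)(-0.45) − (-0.10)(0.00)] = 0.2700
  C_31 = (-0.10)(-0.40) − (-0.20)(1.00) = 0.2400
  C_32 = −[(0.60)(-0.40) − (-0.20)(-0.15)] = 0.2700
  C_33 = (0.60)(1.00) − (-0.10)(-0.15) = 0.5850
det(I−A) = Σ_j (I−A)_1j·C_1j = (0.60)(0.7700) + (-0.10)(0.1425) + (-0.20)(0.0675) = 0.43425
adj(I−A) = Cᵀ =
  [ 0.7700   0.1850   0.2400]
  [ 0.1425   0.5700   0.2700]
  [ 0.0675   0.2700   0.5850]
(I − A)⁻¹ = adj(I−A) / det(I−A) ≈
  [   1.7732     0.4260     0.5527]
  [   0.3282     1.3126     0.6218]
  [   0.1554     0.6218     1.3472]
Δx = (I − A)⁻¹ Δd with Δd having +80 in the Sector 3 component and 0 elsewhere.
So Δx_2 = L_23 · (+80), where L_23 = adj(I−A)_23 / det(I−A) = 0.2700 / 0.43425.
Δx_2 = 0.2700 × (+80) / 0.43425 = 21.60 / 0.43425 ≈ 49.74.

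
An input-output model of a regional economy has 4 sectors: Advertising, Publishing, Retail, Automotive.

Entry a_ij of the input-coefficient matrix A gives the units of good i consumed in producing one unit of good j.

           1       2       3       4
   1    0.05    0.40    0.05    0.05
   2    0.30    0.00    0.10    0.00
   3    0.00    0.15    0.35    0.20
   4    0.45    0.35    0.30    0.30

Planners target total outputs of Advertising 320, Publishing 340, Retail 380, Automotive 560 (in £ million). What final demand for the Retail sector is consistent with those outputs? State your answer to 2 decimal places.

I − A =
  [   0.95    -0.40    -0.05    -0.05]
  [  -0.30     1.00    -0.10     0.00]
  [   0.00    -0.15     0.65    -0.20]
  [  -0.45    -0.35    -0.30     0.70]
d = (I − A) x:
  d_1 = (+0.95)·320 + (-0.40)·340 + (-0.05)·380 + (-0.05)·560 = 121.00
  d_2 = (-0.30)·320 + (+1.00)·340 + (-0.10)·380 + (+0.00)·560 = 206.00
  d_3 = (+0.00)·320 + (-0.15)·340 + (+0.65)·380 + (-0.20)·560 = 84.00
  d_4 = (-0.45)·320 + (-0.35)·340 + (-0.30)·380 + (+0.70)·560 = 15.00

d_3 = 84.00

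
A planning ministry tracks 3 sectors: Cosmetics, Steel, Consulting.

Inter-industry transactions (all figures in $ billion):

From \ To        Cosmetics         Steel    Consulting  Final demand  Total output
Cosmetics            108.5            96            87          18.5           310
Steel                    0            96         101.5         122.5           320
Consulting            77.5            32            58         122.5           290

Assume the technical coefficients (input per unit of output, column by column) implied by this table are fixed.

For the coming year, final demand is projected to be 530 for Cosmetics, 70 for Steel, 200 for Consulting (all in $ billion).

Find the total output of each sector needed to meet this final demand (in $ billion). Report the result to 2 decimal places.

Technical coefficients a_ij = z_ij / X_j:
  a_11 = 108.5/310 = 0.35, a_21 = 0/310 = 0.00, a_31 = 77.5/310 = 0.25
  a_12 = 96/320 = 0.30, a_22 = 96/320 = 0.30, a_32 = 32/320 = 0.10
  a_13 = 87/290 = 0.30, a_23 = 101.5/290 = 0.35, a_33 = 58/290 = 0.20
I − A =
  [   0.65    -0.30    -0.30]
  [   0.00     0.70    -0.35]
  [  -0.25    -0.10     0.80]
Cofactors of I−A, C_ij = (−1)^(i+j)·(minor ij) (rows/columns in the sector order above):
  C_11 = (0.70)(0.80) − (-0.35)(-0.10) = 0.5250
  C_12 = −[(0.00)(0.80) − (-0.35)(-0.25)] = 0.0875
  C_13 = (0.00)(-0.10) − (0.70)(-0.25) = 0.1750
  C_21 = −[(-0.30)(0.80) − (-0.30)(-0.10)] = 0.2700
  C_22 = (0.65)(0.80) − (-0.30)(-0.25) = 0.4450
  C_23 = −[(0.65)(-0.10) − (-0.30)(-0.25)] = 0.1400
  C_31 = (-0.30)(-0.35) − (-0.30)(0.70) = 0.3150
  C_32 = −[(0.65)(-0.35) − (-0.30)(0.00)] = 0.2275
  C_33 = (0.65)(0.70) − (-0.30)(0.00) = 0.4550
det(I−A) = Σ_j (I−A)_1j·C_1j = (0.65)(0.5250) + (-0.30)(0.0875) + (-0.30)(0.1750) = 0.2625
adj(I−A) = Cᵀ =
  [ 0.5250   0.2700   0.3150]
  [ 0.0875   0.4450   0.2275]
  [ 0.1750   0.1400   0.4550]
(I − A)⁻¹ = adj(I−A) / det(I−A) ≈
  [   2.0000     1.0286     1.2000]
  [   0.3333     1.6952     0.8667]
  [   0.6667     0.5333     1.7333]
x = (I − A)⁻¹ d = adj(I−A)·d / det(I−A), with det(I−A) = 0.2625:
  x_1 = (0.5250·530 + 0.2700·70 + 0.3150·200) / 0.2625 = 360.15 / 0.2625 = 1372.00
  x_2 = (0.0875·530 + 0.4450·70 + 0.2275·200) / 0.2625 = 123.025 / 0.2625 ≈ 468.67
  x_3 = (0.1750·530 + 0.1400·70 + 0.4550·200) / 0.2625 = 193.55 / 0.2625 ≈ 737.33

x_1 = 1372.00, x_2 = 468.67, x_3 = 737.33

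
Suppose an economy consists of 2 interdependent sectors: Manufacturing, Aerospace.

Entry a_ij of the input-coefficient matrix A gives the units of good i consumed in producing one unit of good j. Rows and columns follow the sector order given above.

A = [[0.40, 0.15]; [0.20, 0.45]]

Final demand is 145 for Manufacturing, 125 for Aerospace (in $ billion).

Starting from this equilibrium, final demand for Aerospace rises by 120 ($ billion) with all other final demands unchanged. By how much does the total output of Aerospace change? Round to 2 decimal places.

I − A =
  [   0.60    -0.15]
  [  -0.20     0.55]
det(I−A) = (0.60)(0.55) − (-0.15)(-0.20) = 0.3000
adj(I−A) = [[0.55, 0.15], [0.20, 0.60]]
(I − A)⁻¹ = adj(I−A) / det(I−A) ≈
  [   1.8333     0.5000]
  [   0.6667     2.0000]
Δx = (I − A)⁻¹ Δd with Δd having +120 in the Aerospace component and 0 elsewhere.
So Δx_2 = L_22 · (+120), where L_22 = adj(I−A)_22 / det(I−A) = 0.60 / 0.3000.
Δx_2 = 0.60 × (+120) / 0.3000 = 72.00 / 0.3000 = 240.00.

Δx_2 = 240.00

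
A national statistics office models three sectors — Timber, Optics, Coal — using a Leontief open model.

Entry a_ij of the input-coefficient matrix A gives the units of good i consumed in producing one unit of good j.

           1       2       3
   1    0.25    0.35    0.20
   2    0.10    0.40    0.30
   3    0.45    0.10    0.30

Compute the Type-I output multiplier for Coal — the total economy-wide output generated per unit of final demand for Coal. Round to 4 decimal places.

m_3 = 5.3718

I − A =
  [   0.75    -0.35    -0.20]
  [  -0.10     0.60    -0.30]
  [  -0.45    -0.10     0.70]
Cofactors of I−A, C_ij = (−1)^(i+j)·(minor ij) (rows/columns in the sector order above):
  C_11 = (0.60)(0.70) − (-0.30)(-0.10) = 0.3900
  C_12 = −[(-0.10)(0.70) − (-0.30)(-0.45)] = 0.2050
  C_13 = (-0.10)(-0.10) − (0.60)(-0.45) = 0.2800
  C_21 = −[(-0.35)(0.70) − (-0.20)(-0.10)] = 0.2650
  C_22 = (0.75)(0.70) − (-0.20)(-0.45) = 0.4350
  C_23 = −[(0.75)(-0.10) − (-0.35)(-0.45)] = 0.2325
  C_31 = (-0.35)(-0.30) − (-0.20)(0.60) = 0.2250
  C_32 = −[(0.75)(-0.30) − (-0.20)(-0.10)] = 0.2450
  C_33 = (0.75)(0.60) − (-0.35)(-0.10) = 0.4150
det(I−A) = Σ_j (I−A)_1j·C_1j = (0.75)(0.3900) + (-0.35)(0.2050) + (-0.20)(0.2800) = 0.16475
adj(I−A) = Cᵀ =
  [ 0.3900   0.2650   0.2250]
  [ 0.2050   0.4350   0.2450]
  [ 0.2800   0.2325   0.4150]
(I − A)⁻¹ = adj(I−A) / det(I−A) ≈
  [   2.36722     1.60850     1.36571]
  [   1.24431     2.64036     1.48710]
  [   1.69954     1.41123     2.51897]
The output multiplier for sector j is the column-j sum of the Leontief inverse (I − A)⁻¹ = adj(I−A) / det(I−A).
Column 3 of adj(I−A): (0.2250, 0.2450, 0.4150); det(I−A) = 0.16475.
m_3 = (0.2250 + 0.2450 + 0.4150) / 0.16475 = 0.885 / 0.16475 ≈ 5.3718.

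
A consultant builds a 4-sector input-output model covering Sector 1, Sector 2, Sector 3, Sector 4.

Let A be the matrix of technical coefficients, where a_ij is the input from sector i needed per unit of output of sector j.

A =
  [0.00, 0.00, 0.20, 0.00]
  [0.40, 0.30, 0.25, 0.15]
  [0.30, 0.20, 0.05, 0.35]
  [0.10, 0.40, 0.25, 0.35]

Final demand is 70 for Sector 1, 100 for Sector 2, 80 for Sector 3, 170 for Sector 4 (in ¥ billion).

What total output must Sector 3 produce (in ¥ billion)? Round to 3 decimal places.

I − A =
  [   1.00     0.00    -0.20     0.00]
  [  -0.40     0.70    -0.25    -0.15]
  [  -0.30    -0.20     0.95    -0.35]
  [  -0.10    -0.40    -0.25     0.65]
Compute the cofactors C_ij = (−1)^(i+j)·(3×3 minor ij) of I−A; the adjugate is their transpose:
adj(I−A) = Cᵀ =
  [ 0.2390   0.0540   0.0790   0.0550]
  [ 0.2950   0.4840   0.2550   0.2490]
  [ 0.2540   0.2700   0.3950   0.2750]
  [ 0.3160   0.4100   0.3210   0.5570]
det(I−A) = Σ_j (I−A)_1j·C_1j = (1.00)(0.2390) + (0.00)(0.2950) + (-0.20)(0.2540) + (0.00)(0.3160) = 0.1882
(I − A)⁻¹ = adj(I−A) / det(I−A) ≈
  [   1.2699     0.2869     0.4198     0.2922]
  [   1.5675     2.5717     1.3549     1.3231]
  [   1.3496     1.4346     2.0988     1.4612]
  [   1.6791     2.1785     1.7056     2.9596]
x = (I − A)⁻¹ d = adj(I−A)·d / det(I−A), with det(I−A) = 0.1882:
  x_1 = (0.2390·70 + 0.0540·100 + 0.0790·80 + 0.0550·170) / 0.1882 = 37.80 / 0.1882 ≈ 200.850
  x_2 = (0.2950·70 + 0.4840·100 + 0.2550·80 + 0.2490·170) / 0.1882 = 131.78 / 0.1882 ≈ 700.213
  x_3 = (0.2540·70 + 0.2700·100 + 0.3950·80 + 0.2750·170) / 0.1882 = 123.13 / 0.1882 ≈ 654.251
  x_4 = (0.3160·70 + 0.4100·100 + 0.3210·80 + 0.5570·170) / 0.1882 = 183.49 / 0.1882 ≈ 974.973

x_3 = 654.251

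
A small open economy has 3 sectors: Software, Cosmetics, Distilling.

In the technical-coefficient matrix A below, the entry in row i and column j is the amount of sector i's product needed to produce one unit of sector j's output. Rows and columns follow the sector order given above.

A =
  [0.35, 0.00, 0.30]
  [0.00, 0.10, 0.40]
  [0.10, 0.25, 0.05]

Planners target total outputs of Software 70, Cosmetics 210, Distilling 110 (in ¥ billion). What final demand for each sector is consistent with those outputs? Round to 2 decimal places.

d_1 = 12.50, d_2 = 145.00, d_3 = 45.00

I − A =
  [   0.65     0.00    -0.30]
  [   0.00     0.90    -0.40]
  [  -0.10    -0.25     0.95]
d = (I − A) x:
  d_1 = (+0.65)·70 + (+0.00)·210 + (-0.30)·110 = 12.50
  d_2 = (+0.00)·70 + (+0.90)·210 + (-0.40)·110 = 145.00
  d_3 = (-0.10)·70 + (-0.25)·210 + (+0.95)·110 = 45.00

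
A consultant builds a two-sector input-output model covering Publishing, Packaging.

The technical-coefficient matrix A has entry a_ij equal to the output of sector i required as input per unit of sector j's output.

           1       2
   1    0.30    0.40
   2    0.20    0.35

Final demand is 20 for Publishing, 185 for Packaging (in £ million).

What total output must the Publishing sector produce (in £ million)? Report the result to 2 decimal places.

I − A =
  [   0.70    -0.40]
  [  -0.20     0.65]
det(I−A) = (0.70)(0.65) − (-0.40)(-0.20) = 0.3750
adj(I−A) = [[0.65, 0.40], [0.20, 0.70]]
(I − A)⁻¹ = adj(I−A) / det(I−A) ≈
  [   1.7333     1.0667]
  [   0.5333     1.8667]
x = (I − A)⁻¹ d = adj(I−A)·d / det(I−A), with det(I−A) = 0.3750:
  x_1 = (0.65·20 + 0.40·185) / 0.3750 = 87.00 / 0.3750 = 232.00
  x_2 = (0.20·20 + 0.70·185) / 0.3750 = 133.50 / 0.3750 = 356.00

x_1 = 232.00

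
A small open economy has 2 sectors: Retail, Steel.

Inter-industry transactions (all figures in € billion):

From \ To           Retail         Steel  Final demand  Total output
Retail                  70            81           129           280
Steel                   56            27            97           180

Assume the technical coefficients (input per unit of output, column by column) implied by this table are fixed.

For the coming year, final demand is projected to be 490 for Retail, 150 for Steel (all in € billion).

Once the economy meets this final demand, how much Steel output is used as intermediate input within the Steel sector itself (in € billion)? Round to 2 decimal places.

Technical coefficients a_ij = z_ij / X_j:
  a_11 = 70/280 = 0.25, a_21 = 56/280 = 0.20
  a_12 = 81/180 = 0.45, a_22 = 27/180 = 0.15
I − A =
  [   0.75    -0.45]
  [  -0.20     0.85]
det(I−A) = (0.75)(0.85) − (-0.45)(-0.20) = 0.5475
adj(I−A) = [[0.85, 0.45], [0.20, 0.75]]
(I − A)⁻¹ = adj(I−A) / det(I−A) ≈
  [   1.5525     0.8219]
  [   0.3653     1.3699]
First solve x = (I − A)⁻¹ d = adj(I−A)·d / det(I−A); in particular x_2 = (0.20·490 + 0.75·150) / 0.5475 = 210.50 / 0.5475 ≈ 384.4749.
Intermediate flow from 2 to 2: z_22 = a_22 · x_2 = 0.15 × 210.50 / 0.5475 = 31.575 / 0.5475 ≈ 57.67.

z_22 = 57.67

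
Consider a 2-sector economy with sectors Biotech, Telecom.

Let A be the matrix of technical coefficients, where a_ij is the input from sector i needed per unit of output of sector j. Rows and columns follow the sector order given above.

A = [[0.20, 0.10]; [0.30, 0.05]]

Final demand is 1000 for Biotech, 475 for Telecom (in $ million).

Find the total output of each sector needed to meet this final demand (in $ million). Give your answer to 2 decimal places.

x_B = 1366.44, x_T = 931.51

I − A =
  [   0.80    -0.10]
  [  -0.30     0.95]
det(I−A) = (0.80)(0.95) − (-0.10)(-0.30) = 0.7300
adj(I−A) = [[0.95, 0.10], [0.30, 0.80]]
(I − A)⁻¹ = adj(I−A) / det(I−A) ≈
  [   1.3014     0.1370]
  [   0.4110     1.0959]
x = (I − A)⁻¹ d = adj(I−A)·d / det(I−A), with det(I−A) = 0.7300:
  x_B = (0.95·1000 + 0.10·475) / 0.7300 = 997.50 / 0.7300 ≈ 1366.44
  x_T = (0.30·1000 + 0.80·475) / 0.7300 = 680.00 / 0.7300 ≈ 931.51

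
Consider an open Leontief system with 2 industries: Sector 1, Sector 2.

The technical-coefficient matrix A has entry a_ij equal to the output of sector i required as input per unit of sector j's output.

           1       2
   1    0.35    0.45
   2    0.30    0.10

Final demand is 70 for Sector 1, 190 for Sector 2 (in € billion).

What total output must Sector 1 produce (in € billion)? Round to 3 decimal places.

I − A =
  [   0.65    -0.45]
  [  -0.30     0.90]
det(I−A) = (0.65)(0.90) − (-0.45)(-0.30) = 0.4500
adj(I−A) = [[0.90, 0.45], [0.30, 0.65]]
(I − A)⁻¹ = adj(I−A) / det(I−A) ≈
  [   2.0000     1.0000]
  [   0.6667     1.4444]
x = (I − A)⁻¹ d = adj(I−A)·d / det(I−A), with det(I−A) = 0.4500:
  x_1 = (0.90·70 + 0.45·190) / 0.4500 = 148.50 / 0.4500 = 330.000
  x_2 = (0.30·70 + 0.65·190) / 0.4500 = 144.50 / 0.4500 ≈ 321.111

x_1 = 330.000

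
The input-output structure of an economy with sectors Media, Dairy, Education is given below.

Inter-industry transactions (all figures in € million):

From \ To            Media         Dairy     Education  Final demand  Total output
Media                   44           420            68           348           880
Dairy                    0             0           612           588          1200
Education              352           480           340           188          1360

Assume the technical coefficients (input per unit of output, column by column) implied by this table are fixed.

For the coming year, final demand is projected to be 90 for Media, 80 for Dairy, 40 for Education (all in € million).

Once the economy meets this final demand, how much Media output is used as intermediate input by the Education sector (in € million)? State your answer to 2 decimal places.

Technical coefficients a_ij = z_ij / X_j:
  a_MM = 44/880 = 0.05, a_DM = 0/880 = 0.00, a_EM = 352/880 = 0.40
  a_MD = 420/1200 = 0.35, a_DD = 0/1200 = 0.00, a_ED = 480/1200 = 0.40
  a_ME = 68/1360 = 0.05, a_DE = 612/1360 = 0.45, a_EE = 340/1360 = 0.25
I − A =
  [   0.95    -0.35    -0.05]
  [   0.00     1.00    -0.45]
  [  -0.40    -0.40     0.75]
Cofactors of I−A, C_ij = (−1)^(i+j)·(minor ij) (rows/columns in the sector order above):
  C_11 = (1.00)(0.75) − (-0.45)(-0.40) = 0.5700
  C_12 = −[(0.00)(0.75) − (-0.45)(-0.40)] = 0.1800
  C_13 = (0.00)(-0.40) − (1.00)(-0.40) = 0.4000
  C_21 = −[(-0.35)(0.75) − (-0.05)(-0.40)] = 0.2825
  C_22 = (0.95)(0.75) − (-0.05)(-0.40) = 0.6925
  C_23 = −[(0.95)(-0.40) − (-0.35)(-0.40)] = 0.5200
  C_31 = (-0.35)(-0.45) − (-0.05)(1.00) = 0.2075
  C_32 = −[(0.95)(-0.45) − (-0.05)(0.00)] = 0.4275
  C_33 = (0.95)(1.00) − (-0.35)(0.00) = 0.9500
det(I−A) = Σ_j (I−A)_1j·C_1j = (0.95)(0.5700) + (-0.35)(0.1800) + (-0.05)(0.4000) = 0.4585
adj(I−A) = Cᵀ =
  [ 0.5700   0.2825   0.2075]
  [ 0.1800   0.6925   0.4275]
  [ 0.4000   0.5200   0.9500]
(I − A)⁻¹ = adj(I−A) / det(I−A) ≈
  [   1.2432     0.6161     0.4526]
  [   0.3926     1.5104     0.9324]
  [   0.8724     1.1341     2.0720]
First solve x = (I − A)⁻¹ d = adj(I−A)·d / det(I−A); in particular x_E = (0.4000·90 + 0.5200·80 + 0.9500·40) / 0.4585 = 115.60 / 0.4585 ≈ 252.1265.
Intermediate flow from M to E: z_ME = a_ME · x_E = 0.05 × 115.60 / 0.4585 = 5.78 / 0.4585 ≈ 12.61.

z_ME = 12.61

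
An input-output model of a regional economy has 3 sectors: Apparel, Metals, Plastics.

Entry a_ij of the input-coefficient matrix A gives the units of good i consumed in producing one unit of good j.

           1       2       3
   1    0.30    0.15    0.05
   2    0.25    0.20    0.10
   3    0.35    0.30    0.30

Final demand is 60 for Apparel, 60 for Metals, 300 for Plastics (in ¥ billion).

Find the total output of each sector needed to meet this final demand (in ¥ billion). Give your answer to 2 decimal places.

I − A =
  [   0.70    -0.15    -0.05]
  [  -0.25     0.80    -0.10]
  [  -0.35    -0.30     0.70]
Cofactors of I−A, C_ij = (−1)^(i+j)·(minor ij) (rows/columns in the sector order above):
  C_11 = (0.80)(0.70) − (-0.10)(-0.30) = 0.5300
  C_12 = −[(-0.25)(0.70) − (-0.10)(-0.35)] = 0.2100
  C_13 = (-0.25)(-0.30) − (0.80)(-0.35) = 0.3550
  C_21 = −[(-0.15)(0.70) − (-0.05)(-0.30)] = 0.1200
  C_22 = (0.70)(0.70) − (-0.05)(-0.35) = 0.4725
  C_23 = −[(0.70)(-0.30) − (-0.15)(-0.35)] = 0.2625
  C_31 = (-0.15)(-0.10) − (-0.05)(0.80) = 0.0550
  C_32 = −[(0.70)(-0.10) − (-0.05)(-0.25)] = 0.0825
  C_33 = (0.70)(0.80) − (-0.15)(-0.25) = 0.5225
det(I−A) = Σ_j (I−A)_1j·C_1j = (0.70)(0.5300) + (-0.15)(0.2100) + (-0.05)(0.3550) = 0.32175
adj(I−A) = Cᵀ =
  [ 0.5300   0.1200   0.0550]
  [ 0.2100   0.4725   0.0825]
  [ 0.3550   0.2625   0.5225]
(I − A)⁻¹ = adj(I−A) / det(I−A) ≈
  [   1.6472     0.3730     0.1709]
  [   0.6527     1.4685     0.2564]
  [   1.1033     0.8159     1.6239]
x = (I − A)⁻¹ d = adj(I−A)·d / det(I−A), with det(I−A) = 0.32175:
  x_1 = (0.5300·60 + 0.1200·60 + 0.0550·300) / 0.32175 = 55.50 / 0.32175 ≈ 172.49
  x_2 = (0.2100·60 + 0.4725·60 + 0.0825·300) / 0.32175 = 65.70 / 0.32175 ≈ 204.20
  x_3 = (0.3550·60 + 0.2625·60 + 0.5225·300) / 0.32175 = 193.80 / 0.32175 ≈ 602.33

x_1 = 172.49, x_2 = 204.20, x_3 = 602.33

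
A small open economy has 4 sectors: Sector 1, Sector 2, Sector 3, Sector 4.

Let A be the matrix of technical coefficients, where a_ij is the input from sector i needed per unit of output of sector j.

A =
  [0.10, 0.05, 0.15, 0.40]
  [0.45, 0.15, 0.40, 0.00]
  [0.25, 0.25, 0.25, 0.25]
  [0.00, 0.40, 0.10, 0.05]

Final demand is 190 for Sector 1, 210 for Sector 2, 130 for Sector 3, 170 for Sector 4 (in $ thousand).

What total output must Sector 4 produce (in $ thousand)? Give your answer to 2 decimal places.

I − A =
  [   0.90    -0.05    -0.15    -0.40]
  [  -0.45     0.85    -0.40     0.00]
  [  -0.25    -0.25     0.75    -0.25]
  [   0.00    -0.40    -0.10     0.95]
Compute the cofactors C_ij = (−1)^(i+j)·(3×3 minor ij) of I−A; the adjugate is their transpose:
adj(I−A) = Cᵀ =
  [ 0.449375   0.215000   0.238125   0.251875]
  [ 0.404375   0.573125   0.424125   0.281875]
  [ 0.353750   0.355625   0.633375   0.315625]
  [ 0.207500   0.278750   0.245250   0.413125]
det(I−A) = Σ_j (I−A)_1j·C_1j = (0.90)(0.449375) + (-0.05)(0.404375) + (-0.15)(0.353750) + (-0.40)(0.207500) = 0.24815625
(I − A)⁻¹ = adj(I−A) / det(I−A) ≈
  [   1.8109     0.8664     0.9596     1.0150]
  [   1.6295     2.3095     1.7091     1.1359]
  [   1.4255     1.4331     2.5523     1.2719]
  [   0.8362     1.1233     0.9883     1.6648]
x = (I − A)⁻¹ d = adj(I−A)·d / det(I−A), with det(I−A) = 0.24815625:
  x_1 = (0.449375·190 + 0.215000·210 + 0.238125·130 + 0.251875·170) / 0.24815625 = 204.30625 / 0.24815625 ≈ 823.30
  x_2 = (0.404375·190 + 0.573125·210 + 0.424125·130 + 0.281875·170) / 0.24815625 = 300.2425 / 0.24815625 ≈ 1209.89
  x_3 = (0.353750·190 + 0.355625·210 + 0.633375·130 + 0.315625·170) / 0.24815625 = 277.88875 / 0.24815625 ≈ 1119.81
  x_4 = (0.207500·190 + 0.278750·210 + 0.245250·130 + 0.413125·170) / 0.24815625 = 200.07625 / 0.24815625 ≈ 806.25

x_4 = 806.25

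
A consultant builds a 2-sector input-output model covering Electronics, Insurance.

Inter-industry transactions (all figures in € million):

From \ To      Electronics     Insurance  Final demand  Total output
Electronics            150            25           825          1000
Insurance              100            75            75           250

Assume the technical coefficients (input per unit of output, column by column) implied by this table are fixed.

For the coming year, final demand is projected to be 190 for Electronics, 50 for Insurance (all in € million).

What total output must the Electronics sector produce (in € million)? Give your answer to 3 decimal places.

Technical coefficients a_ij = z_ij / X_j:
  a_11 = 150/1000 = 0.15, a_21 = 100/1000 = 0.10
  a_12 = 25/250 = 0.10, a_22 = 75/250 = 0.30
I − A =
  [   0.85    -0.10]
  [  -0.10     0.70]
det(I−A) = (0.85)(0.70) − (-0.10)(-0.10) = 0.5850
adj(I−A) = [[0.70, 0.10], [0.10, 0.85]]
(I − A)⁻¹ = adj(I−A) / det(I−A) ≈
  [   1.1966     0.1709]
  [   0.1709     1.4530]
x = (I − A)⁻¹ d = adj(I−A)·d / det(I−A), with det(I−A) = 0.5850:
  x_1 = (0.70·190 + 0.10·50) / 0.5850 = 138.00 / 0.5850 ≈ 235.897
  x_2 = (0.10·190 + 0.85·50) / 0.5850 = 61.50 / 0.5850 ≈ 105.128

x_1 = 235.897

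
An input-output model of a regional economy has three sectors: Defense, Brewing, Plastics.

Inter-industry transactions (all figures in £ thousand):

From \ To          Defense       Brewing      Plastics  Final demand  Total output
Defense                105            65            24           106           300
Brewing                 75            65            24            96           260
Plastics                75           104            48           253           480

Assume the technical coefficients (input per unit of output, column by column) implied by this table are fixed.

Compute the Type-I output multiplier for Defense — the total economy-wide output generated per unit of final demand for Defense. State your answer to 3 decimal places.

m_D = 3.352

Technical coefficients a_ij = z_ij / X_j:
  a_DD = 105/300 = 0.35, a_BD = 75/300 = 0.25, a_PD = 75/300 = 0.25
  a_DB = 65/260 = 0.25, a_BB = 65/260 = 0.25, a_PB = 104/260 = 0.40
  a_DP = 24/480 = 0.05, a_BP = 24/480 = 0.05, a_PP = 48/480 = 0.10
I − A =
  [   0.65    -0.25    -0.05]
  [  -0.25     0.75    -0.05]
  [  -0.25    -0.40     0.90]
Cofactors of I−A, C_ij = (−1)^(i+j)·(minor ij) (rows/columns in the sector order above):
  C_11 = (0.75)(0.90) − (-0.05)(-0.40) = 0.6550
  C_12 = −[(-0.25)(0.90) − (-0.05)(-0.25)] = 0.2375
  C_13 = (-0.25)(-0.40) − (0.75)(-0.25) = 0.2875
  C_21 = −[(-0.25)(0.90) − (-0.05)(-0.40)] = 0.2450
  C_22 = (0.65)(0.90) − (-0.05)(-0.25) = 0.5725
  C_23 = −[(0.65)(-0.40) − (-0.25)(-0.25)] = 0.3225
  C_31 = (-0.25)(-0.05) − (-0.05)(0.75) = 0.0500
  C_32 = −[(0.65)(-0.05) − (-0.05)(-0.25)] = 0.0450
  C_33 = (0.65)(0.75) − (-0.25)(-0.25) = 0.4250
det(I−A) = Σ_j (I−A)_1j·C_1j = (0.65)(0.6550) + (-0.25)(0.2375) + (-0.05)(0.2875) = 0.3520
adj(I−A) = Cᵀ =
  [ 0.6550   0.2450   0.0500]
  [ 0.2375   0.5725   0.0450]
  [ 0.2875   0.3225   0.4250]
(I − A)⁻¹ = adj(I−A) / det(I−A) ≈
  [   1.8608     0.6960     0.1420]
  [   0.6747     1.6264     0.1278]
  [   0.8168     0.9162     1.2074]
The output multiplier for sector j is the column-j sum of the Leontief inverse (I − A)⁻¹ = adj(I−A) / det(I−A).
Column D of adj(I−A): (0.6550, 0.2375, 0.2875); det(I−A) = 0.3520.
m_D = (0.6550 + 0.2375 + 0.2875) / 0.3520 = 1.18 / 0.3520 ≈ 3.352.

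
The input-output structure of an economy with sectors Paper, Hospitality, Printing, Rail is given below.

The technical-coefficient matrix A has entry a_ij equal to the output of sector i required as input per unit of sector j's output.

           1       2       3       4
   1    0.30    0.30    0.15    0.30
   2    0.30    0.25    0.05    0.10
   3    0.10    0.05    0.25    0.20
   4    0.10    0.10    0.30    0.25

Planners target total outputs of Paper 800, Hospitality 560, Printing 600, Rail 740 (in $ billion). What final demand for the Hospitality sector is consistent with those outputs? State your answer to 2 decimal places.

d_2 = 76.00

I − A =
  [   0.70    -0.30    -0.15    -0.30]
  [  -0.30     0.75    -0.05    -0.10]
  [  -0.10    -0.05     0.75    -0.20]
  [  -0.10    -0.10    -0.30     0.75]
d = (I − A) x:
  d_1 = (+0.70)·800 + (-0.30)·560 + (-0.15)·600 + (-0.30)·740 = 80.00
  d_2 = (-0.30)·800 + (+0.75)·560 + (-0.05)·600 + (-0.10)·740 = 76.00
  d_3 = (-0.10)·800 + (-0.05)·560 + (+0.75)·600 + (-0.20)·740 = 194.00
  d_4 = (-0.10)·800 + (-0.10)·560 + (-0.30)·600 + (+0.75)·740 = 239.00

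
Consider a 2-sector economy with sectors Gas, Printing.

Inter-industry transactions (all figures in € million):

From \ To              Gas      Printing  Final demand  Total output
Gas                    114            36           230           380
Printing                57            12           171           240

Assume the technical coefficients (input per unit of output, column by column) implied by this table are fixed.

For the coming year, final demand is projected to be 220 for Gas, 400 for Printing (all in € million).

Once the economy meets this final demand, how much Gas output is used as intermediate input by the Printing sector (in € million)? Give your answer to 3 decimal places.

Technical coefficients a_ij = z_ij / X_j:
  a_GG = 114/380 = 0.30, a_PG = 57/380 = 0.15
  a_GP = 36/240 = 0.15, a_PP = 12/240 = 0.05
I − A =
  [   0.70    -0.15]
  [  -0.15     0.95]
det(I−A) = (0.70)(0.95) − (-0.15)(-0.15) = 0.6425
adj(I−A) = [[0.95, 0.15], [0.15, 0.70]]
(I − A)⁻¹ = adj(I−A) / det(I−A) ≈
  [   1.4786     0.2335]
  [   0.2335     1.0895]
First solve x = (I − A)⁻¹ d = adj(I−A)·d / det(I−A); in particular x_P = (0.15·220 + 0.70·400) / 0.6425 = 313.00 / 0.6425 ≈ 487.15953.
Intermediate flow from G to P: z_GP = a_GP · x_P = 0.15 × 313.00 / 0.6425 = 46.95 / 0.6425 ≈ 73.074.

z_GP = 73.074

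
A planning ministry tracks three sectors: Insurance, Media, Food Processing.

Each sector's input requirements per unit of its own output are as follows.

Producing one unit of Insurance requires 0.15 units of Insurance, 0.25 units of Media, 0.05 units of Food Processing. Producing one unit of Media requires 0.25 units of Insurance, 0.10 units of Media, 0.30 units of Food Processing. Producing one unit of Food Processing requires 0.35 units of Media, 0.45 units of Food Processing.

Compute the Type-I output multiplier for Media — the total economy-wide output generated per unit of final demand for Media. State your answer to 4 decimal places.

m_2 = 2.9804

I − A =
  [   0.85    -0.25     0.00]
  [  -0.25     0.90    -0.35]
  [  -0.05    -0.30     0.55]
Cofactors of I−A, C_ij = (−1)^(i+j)·(minor ij) (rows/columns in the sector order above):
  C_11 = (0.90)(0.55) − (-0.35)(-0.30) = 0.3900
  C_12 = −[(-0.25)(0.55) − (-0.35)(-0.05)] = 0.1550
  C_13 = (-0.25)(-0.30) − (0.90)(-0.05) = 0.1200
  C_21 = −[(-0.25)(0.55) − (0.00)(-0.30)] = 0.1375
  C_22 = (0.85)(0.55) − (0.00)(-0.05) = 0.4675
  C_23 = −[(0.85)(-0.30) − (-0.25)(-0.05)] = 0.2675
  C_31 = (-0.25)(-0.35) − (0.00)(0.90) = 0.0875
  C_32 = −[(0.85)(-0.35) − (0.00)(-0.25)] = 0.2975
  C_33 = (0.85)(0.90) − (-0.25)(-0.25) = 0.7025
det(I−A) = Σ_j (I−A)_1j·C_1j = (0.85)(0.3900) + (-0.25)(0.1550) + (0.00)(0.1200) = 0.29275
adj(I−A) = Cᵀ =
  [ 0.3900   0.1375   0.0875]
  [ 0.1550   0.4675   0.2975]
  [ 0.1200   0.2675   0.7025]
(I − A)⁻¹ = adj(I−A) / det(I−A) ≈
  [   1.33219     0.46968     0.29889]
  [   0.52946     1.59693     1.01623]
  [   0.40991     0.91375     2.39966]
The output multiplier for sector j is the column-j sum of the Leontief inverse (I − A)⁻¹ = adj(I−A) / det(I−A).
Column 2 of adj(I−A): (0.1375, 0.4675, 0.2675); det(I−A) = 0.29275.
m_2 = (0.1375 + 0.4675 + 0.2675) / 0.29275 = 0.8725 / 0.29275 ≈ 2.9804.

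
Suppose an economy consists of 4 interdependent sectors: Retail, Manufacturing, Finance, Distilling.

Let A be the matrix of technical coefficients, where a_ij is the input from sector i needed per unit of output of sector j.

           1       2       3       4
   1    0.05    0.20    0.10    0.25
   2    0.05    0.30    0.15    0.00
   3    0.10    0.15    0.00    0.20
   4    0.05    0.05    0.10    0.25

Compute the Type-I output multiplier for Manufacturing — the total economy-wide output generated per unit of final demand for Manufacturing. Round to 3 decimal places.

I − A =
  [   0.95    -0.20    -0.10    -0.25]
  [  -0.05     0.70    -0.15     0.00]
  [  -0.10    -0.15     1.00    -0.20]
  [  -0.05    -0.05    -0.10     0.75]
Compute the cofactors C_ij = (−1)^(i+j)·(3×3 minor ij) of I−A; the adjugate is their transpose:
adj(I−A) = Cᵀ =
  [ 0.492625   0.174500   0.094375   0.189375]
  [ 0.049250   0.670000   0.110000   0.045750]
  [ 0.065625   0.132750   0.481875   0.150375]
  [ 0.044875   0.074000   0.077875   0.622875]
det(I−A) = Σ_j (I−A)_1j·C_1j = (0.95)(0.492625) + (-0.20)(0.049250) + (-0.10)(0.065625) + (-0.25)(0.044875) = 0.4403625
(I − A)⁻¹ = adj(I−A) / det(I−A) ≈
  [   1.1187     0.3963     0.2143     0.4300]
  [   0.1118     1.5215     0.2498     0.1039]
  [   0.1490     0.3015     1.0943     0.3415]
  [   0.1019     0.1680     0.1768     1.4145]
The output multiplier for sector j is the column-j sum of the Leontief inverse (I − A)⁻¹ = adj(I−A) / det(I−A).
Column 2 of adj(I−A): (0.174500, 0.670000, 0.132750, 0.074000); det(I−A) = 0.4403625.
m_2 = (0.174500 + 0.670000 + 0.132750 + 0.074000) / 0.4403625 = 1.05125 / 0.4403625 ≈ 2.387.

m_2 = 2.387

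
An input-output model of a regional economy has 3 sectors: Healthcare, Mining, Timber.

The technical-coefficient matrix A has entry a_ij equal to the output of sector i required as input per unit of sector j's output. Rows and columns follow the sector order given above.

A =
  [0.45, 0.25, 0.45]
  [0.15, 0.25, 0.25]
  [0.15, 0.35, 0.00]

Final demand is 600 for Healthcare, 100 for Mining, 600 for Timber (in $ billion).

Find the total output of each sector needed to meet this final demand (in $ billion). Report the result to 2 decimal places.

I − A =
  [   0.55    -0.25    -0.45]
  [  -0.15     0.75    -0.25]
  [  -0.15    -0.35     1.00]
Cofactors of I−A, C_ij = (−1)^(i+j)·(minor ij) (rows/columns in the sector order above):
  C_11 = (0.75)(1.00) − (-0.25)(-0.35) = 0.6625
  C_12 = −[(-0.15)(1.00) − (-0.25)(-0.15)] = 0.1875
  C_13 = (-0.15)(-0.35) − (0.75)(-0.15) = 0.1650
  C_21 = −[(-0.25)(1.00) − (-0.45)(-0.35)] = 0.4075
  C_22 = (0.55)(1.00) − (-0.45)(-0.15) = 0.4825
  C_23 = −[(0.55)(-0.35) − (-0.25)(-0.15)] = 0.2300
  C_31 = (-0.25)(-0.25) − (-0.45)(0.75) = 0.4000
  C_32 = −[(0.55)(-0.25) − (-0.45)(-0.15)] = 0.2050
  C_33 = (0.55)(0.75) − (-0.25)(-0.15) = 0.3750
det(I−A) = Σ_j (I−A)_1j·C_1j = (0.55)(0.6625) + (-0.25)(0.1875) + (-0.45)(0.1650) = 0.24325
adj(I−A) = Cᵀ =
  [ 0.6625   0.4075   0.4000]
  [ 0.1875   0.4825   0.2050]
  [ 0.1650   0.2300   0.3750]
(I − A)⁻¹ = adj(I−A) / det(I−A) ≈
  [   2.7235     1.6752     1.6444]
  [   0.7708     1.9836     0.8428]
  [   0.6783     0.9455     1.5416]
x = (I − A)⁻¹ d = adj(I−A)·d / det(I−A), with det(I−A) = 0.24325:
  x_H = (0.6625·600 + 0.4075·100 + 0.4000·600) / 0.24325 = 678.25 / 0.24325 ≈ 2788.28
  x_M = (0.1875·600 + 0.4825·100 + 0.2050·600) / 0.24325 = 283.75 / 0.24325 ≈ 1166.50
  x_T = (0.1650·600 + 0.2300·100 + 0.3750·600) / 0.24325 = 347.00 / 0.24325 ≈ 1426.52

x_H = 2788.28, x_M = 1166.50, x_T = 1426.52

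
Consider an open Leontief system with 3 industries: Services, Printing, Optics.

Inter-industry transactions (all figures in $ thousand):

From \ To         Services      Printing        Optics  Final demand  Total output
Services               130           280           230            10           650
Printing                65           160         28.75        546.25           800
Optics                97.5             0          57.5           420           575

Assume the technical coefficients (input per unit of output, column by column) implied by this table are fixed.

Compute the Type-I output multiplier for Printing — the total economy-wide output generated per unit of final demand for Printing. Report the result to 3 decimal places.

m_2 = 2.080

Technical coefficients a_ij = z_ij / X_j:
  a_11 = 130/650 = 0.20, a_21 = 65/650 = 0.10, a_31 = 97.5/650 = 0.15
  a_12 = 280/800 = 0.35, a_22 = 160/800 = 0.20, a_32 = 0/800 = 0.00
  a_13 = 230/575 = 0.40, a_23 = 28.75/575 = 0.05, a_33 = 57.5/575 = 0.10
I − A =
  [   0.80    -0.35    -0.40]
  [  -0.10     0.80    -0.05]
  [  -0.15     0.00     0.90]
Cofactors of I−A, C_ij = (−1)^(i+j)·(minor ij) (rows/columns in the sector order above):
  C_11 = (0.80)(0.90) − (-0.05)(0.00) = 0.7200
  C_12 = −[(-0.10)(0.90) − (-0.05)(-0.15)] = 0.0975
  C_13 = (-0.10)(0.00) − (0.80)(-0.15) = 0.1200
  C_21 = −[(-0.35)(0.90) − (-0.40)(0.00)] = 0.3150
  C_22 = (0.80)(0.90) − (-0.40)(-0.15) = 0.6600
  C_23 = −[(0.80)(0.00) − (-0.35)(-0.15)] = 0.0525
  C_31 = (-0.35)(-0.05) − (-0.40)(0.80) = 0.3375
  C_32 = −[(0.80)(-0.05) − (-0.40)(-0.10)] = 0.0800
  C_33 = (0.80)(0.80) − (-0.35)(-0.10) = 0.6050
det(I−A) = Σ_j (I−A)_1j·C_1j = (0.80)(0.7200) + (-0.35)(0.0975) + (-0.40)(0.1200) = 0.493875
adj(I−A) = Cᵀ =
  [ 0.7200   0.3150   0.3375]
  [ 0.0975   0.6600   0.0800]
  [ 0.1200   0.0525   0.6050]
(I − A)⁻¹ = adj(I−A) / det(I−A) ≈
  [   1.4579     0.6378     0.6834]
  [   0.1974     1.3364     0.1620]
  [   0.2430     0.1063     1.2250]
The output multiplier for sector j is the column-j sum of the Leontief inverse (I − A)⁻¹ = adj(I−A) / det(I−A).
Column 2 of adj(I−A): (0.3150, 0.6600, 0.0525); det(I−A) = 0.493875.
m_2 = (0.3150 + 0.6600 + 0.0525) / 0.493875 = 1.0275 / 0.493875 ≈ 2.080.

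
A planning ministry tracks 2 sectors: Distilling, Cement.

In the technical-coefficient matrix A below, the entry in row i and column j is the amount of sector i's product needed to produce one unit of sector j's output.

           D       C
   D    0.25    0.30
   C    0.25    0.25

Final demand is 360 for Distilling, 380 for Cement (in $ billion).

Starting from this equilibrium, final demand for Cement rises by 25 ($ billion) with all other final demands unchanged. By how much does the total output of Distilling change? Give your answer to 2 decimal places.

Δx_D = 15.38

I − A =
  [   0.75    -0.30]
  [  -0.25     0.75]
det(I−A) = (0.75)(0.75) − (-0.30)(-0.25) = 0.4875
adj(I−A) = [[0.75, 0.30], [0.25, 0.75]]
(I − A)⁻¹ = adj(I−A) / det(I−A) ≈
  [   1.5385     0.6154]
  [   0.5128     1.5385]
Δx = (I − A)⁻¹ Δd with Δd having +25 in the Cement component and 0 elsewhere.
So Δx_D = L_DC · (+25), where L_DC = adj(I−A)_DC / det(I−A) = 0.30 / 0.4875.
Δx_D = 0.30 × (+25) / 0.4875 = 7.50 / 0.4875 ≈ 15.38.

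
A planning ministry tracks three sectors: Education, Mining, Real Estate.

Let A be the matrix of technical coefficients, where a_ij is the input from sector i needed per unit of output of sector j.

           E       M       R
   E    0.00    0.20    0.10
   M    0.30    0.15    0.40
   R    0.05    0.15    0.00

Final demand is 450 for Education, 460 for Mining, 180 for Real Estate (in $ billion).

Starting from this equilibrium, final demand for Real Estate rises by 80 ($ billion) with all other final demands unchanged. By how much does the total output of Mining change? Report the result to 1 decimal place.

I − A =
  [   1.00    -0.20    -0.10]
  [  -0.30     0.85    -0.40]
  [  -0.05    -0.15     1.00]
Cofactors of I−A, C_ij = (−1)^(i+j)·(minor ij) (rows/columns in the sector order above):
  C_11 = (0.85)(1.00) − (-0.40)(-0.15) = 0.7900
  C_12 = −[(-0.30)(1.00) − (-0.40)(-0.05)] = 0.3200
  C_13 = (-0.30)(-0.15) − (0.85)(-0.05) = 0.0875
  C_21 = −[(-0.20)(1.00) − (-0.10)(-0.15)] = 0.2150
  C_22 = (1.00)(1.00) − (-0.10)(-0.05) = 0.9950
  C_23 = −[(1.00)(-0.15) − (-0.20)(-0.05)] = 0.1600
  C_31 = (-0.20)(-0.40) − (-0.10)(0.85) = 0.1650
  C_32 = −[(1.00)(-0.40) − (-0.10)(-0.30)] = 0.4300
  C_33 = (1.00)(0.85) − (-0.20)(-0.30) = 0.7900
det(I−A) = Σ_j (I−A)_1j·C_1j = (1.00)(0.7900) + (-0.20)(0.3200) + (-0.10)(0.0875) = 0.71725
adj(I−A) = Cᵀ =
  [ 0.7900   0.2150   0.1650]
  [ 0.3200   0.9950   0.4300]
  [ 0.0875   0.1600   0.7900]
(I − A)⁻¹ = adj(I−A) / det(I−A) ≈
  [   1.1014     0.2998     0.2300]
  [   0.4461     1.3872     0.5995]
  [   0.1220     0.2231     1.1014]
Δx = (I − A)⁻¹ Δd with Δd having +80 in the Real Estate component and 0 elsewhere.
So Δx_M = L_MR · (+80), where L_MR = adj(I−A)_MR / det(I−A) = 0.4300 / 0.71725.
Δx_M = 0.4300 × (+80) / 0.71725 = 34.40 / 0.71725 ≈ 48.0.

Δx_M = 48.0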